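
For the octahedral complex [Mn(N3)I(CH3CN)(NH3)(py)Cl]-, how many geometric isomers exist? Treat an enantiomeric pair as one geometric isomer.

15

Exhaustive case analysis gives 15 geometric isomers.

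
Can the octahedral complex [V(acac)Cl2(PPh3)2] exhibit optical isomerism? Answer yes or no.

yes

Each acac is bidentate and must span two cis positions.
Systematic placement gives 3 geometric isomers: Cl trans, PPh3 cis; Cl cis, PPh3 cis (chiral); Cl cis, PPh3 trans.
One of these lacks any improper symmetry element and so occurs as an enantiomeric pair, giving 3 + 1 = 4 stereoisomers in total.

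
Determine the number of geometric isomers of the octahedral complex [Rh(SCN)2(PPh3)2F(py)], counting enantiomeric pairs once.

Working through the distinct placements yields 6 geometric isomers: SCN cis, PPh3 cis (3 arrangements, 2 chiral); SCN trans, PPh3 cis; SCN cis, PPh3 trans; SCN trans, PPh3 trans.

6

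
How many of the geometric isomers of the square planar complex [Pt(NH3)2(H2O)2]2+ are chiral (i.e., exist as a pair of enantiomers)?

0

There are 2 geometric isomers: NH3 cis; NH3 trans.
Each arrangement has an internal mirror plane or centre of symmetry, so none is chiral.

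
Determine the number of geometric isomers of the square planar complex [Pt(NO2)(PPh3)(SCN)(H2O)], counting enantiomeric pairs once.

3

A square has two trans pairs of vertices; adjacent vertices are cis.
The distinct arrangements are (3 in all): (H2O/PPh3 trans, NO2/SCN trans); (H2O/SCN trans, NO2/PPh3 trans); (H2O/NO2 trans, PPh3/SCN trans).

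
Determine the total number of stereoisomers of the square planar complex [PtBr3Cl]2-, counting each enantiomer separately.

1

Only one geometric arrangement is possible.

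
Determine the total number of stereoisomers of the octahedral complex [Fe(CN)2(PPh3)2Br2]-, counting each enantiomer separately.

The six octahedral sites form three mutually perpendicular trans pairs.
Systematic placement gives 5 geometric isomers: CN trans, PPh3 trans, Br trans; CN cis, PPh3 cis, Br trans; CN cis, PPh3 trans, Br cis; CN cis, PPh3 cis, Br cis (chiral); CN trans, PPh3 cis, Br cis.
One of these lacks any improper symmetry element and so occurs as an enantiomeric pair, giving 5 + 1 = 6 stereoisomers in total.

6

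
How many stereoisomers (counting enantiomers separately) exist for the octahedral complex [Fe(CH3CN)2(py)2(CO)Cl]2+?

An octahedron has six vertices in three trans pairs; every non-trans pair is cis.
Systematic placement gives 6 geometric isomers: CH3CN trans, py trans; CH3CN trans, py cis; CH3CN cis, py trans; CH3CN cis, py cis (3 arrangements, 2 chiral).
Of these, 2 lack any improper symmetry element and so occur as enantiomeric pairs, giving 6 + 2 = 8 stereoisomers in total.

8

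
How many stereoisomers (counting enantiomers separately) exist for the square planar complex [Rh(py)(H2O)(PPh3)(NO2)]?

In a square planar complex each vertex has one trans partner and two cis neighbours.
Systematic placement gives 3 geometric isomers: (H2O/PPh3 trans, NO2/py trans); (H2O/py trans, NO2/PPh3 trans); (H2O/NO2 trans, PPh3/py trans).
Each arrangement has an internal mirror plane or centre of symmetry, so none is chiral.

3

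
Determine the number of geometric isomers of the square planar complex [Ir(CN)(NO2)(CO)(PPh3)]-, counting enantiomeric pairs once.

3

The distinct arrangements are (3 in all): (CN/NO2 trans, CO/PPh3 trans); (CN/PPh3 trans, CO/NO2 trans); (CN/CO trans, NO2/PPh3 trans).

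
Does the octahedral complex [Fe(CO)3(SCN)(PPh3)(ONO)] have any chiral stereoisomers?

yes

The distinct arrangements are (4 in all): CO mer (3 arrangements); CO fac (chiral).
One of these lacks any improper symmetry element and so occurs as an enantiomeric pair, giving 4 + 1 = 5 stereoisomers in total.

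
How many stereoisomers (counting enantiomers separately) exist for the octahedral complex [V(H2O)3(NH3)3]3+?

In an octahedral complex each vertex has one trans partner and four cis neighbours.
There are 2 geometric isomers: H2O mer; H2O fac.
Each arrangement has an internal mirror plane or centre of symmetry, so none is chiral.

2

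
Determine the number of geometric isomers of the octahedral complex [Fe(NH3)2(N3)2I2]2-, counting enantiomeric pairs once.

In an octahedral complex each vertex has one trans partner and four cis neighbours.
The distinct arrangements are (5 in all): NH3 trans, N3 trans, I trans; NH3 cis, N3 cis, I trans; NH3 trans, N3 cis, I cis; NH3 cis, N3 cis, I cis (chiral); NH3 cis, N3 trans, I cis.

5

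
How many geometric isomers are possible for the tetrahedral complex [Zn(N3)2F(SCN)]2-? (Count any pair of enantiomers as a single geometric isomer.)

1

All four vertices of a tetrahedron are equivalent and mutually adjacent, so cis/trans isomerism cannot arise.
Only one geometric arrangement is possible.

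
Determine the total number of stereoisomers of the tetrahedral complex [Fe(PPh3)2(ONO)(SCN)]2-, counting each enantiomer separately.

All four vertices of a tetrahedron are equivalent and mutually adjacent, so cis/trans isomerism cannot arise.
Only one geometric arrangement is possible.

1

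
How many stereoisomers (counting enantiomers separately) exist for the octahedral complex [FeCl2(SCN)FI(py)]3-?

15

The six octahedral sites form three mutually perpendicular trans pairs.
Systematic enumeration (placing each ligand type in turn and discarding arrangements equivalent by rotation or reflection) gives 9 geometric isomers.
Of these, 6 lack any improper symmetry element and so occur as enantiomeric pairs, giving 9 + 6 = 15 stereoisomers in total.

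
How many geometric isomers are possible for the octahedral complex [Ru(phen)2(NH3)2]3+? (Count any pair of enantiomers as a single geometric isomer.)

2

In an octahedral complex each vertex has one trans partner and four cis neighbours.
Each phen is bidentate and must span two cis positions.
There are 2 geometric isomers: NH3 trans; NH3 cis (chiral).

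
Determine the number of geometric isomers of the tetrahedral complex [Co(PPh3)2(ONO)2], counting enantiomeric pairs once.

1

In a tetrahedral complex all four positions are equivalent and every pair of ligands is adjacent — there is no cis/trans distinction.
Only one geometric arrangement is possible.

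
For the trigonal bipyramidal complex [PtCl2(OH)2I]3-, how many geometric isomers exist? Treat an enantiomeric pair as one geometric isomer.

5

A trigonal bipyramid has two axial and three equatorial sites, which are chemically inequivalent.
Placing the ligands in turn and identifying arrangements related by rotation or reflection leaves 5 distinct geometric isomers.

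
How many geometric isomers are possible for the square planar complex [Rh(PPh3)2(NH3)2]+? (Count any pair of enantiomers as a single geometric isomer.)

2

The distinct arrangements are (2 in all): PPh3 cis; PPh3 trans.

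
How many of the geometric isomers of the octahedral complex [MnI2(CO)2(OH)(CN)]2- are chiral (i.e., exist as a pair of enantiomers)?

2

In an octahedral complex each vertex has one trans partner and four cis neighbours.
There are 6 geometric isomers: I cis, CO cis (3 arrangements, 2 chiral); I trans, CO cis; I cis, CO trans; I trans, CO trans.
Of these, 2 lack any improper symmetry element and so occur as enantiomeric pairs, giving 6 + 2 = 8 stereoisomers in total.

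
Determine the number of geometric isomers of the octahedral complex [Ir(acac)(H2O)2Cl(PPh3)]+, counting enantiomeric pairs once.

An octahedron has six vertices in three trans pairs; every non-trans pair is cis.
Each acac is bidentate and must span two cis positions.
Systematic placement gives 4 geometric isomers: H2O cis (3 arrangements, 2 chiral); H2O trans.

4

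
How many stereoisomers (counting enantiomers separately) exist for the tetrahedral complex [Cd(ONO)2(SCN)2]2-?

Only one geometric arrangement is possible.

1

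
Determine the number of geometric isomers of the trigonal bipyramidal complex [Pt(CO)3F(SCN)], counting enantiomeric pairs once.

A trigonal bipyramid has two axial and three equatorial sites, which are chemically inequivalent.
Working through the distinct placements yields 4 geometric isomers: F equatorial, SCN equatorial; F axial, SCN equatorial; F equatorial, SCN axial; F axial, SCN axial.

4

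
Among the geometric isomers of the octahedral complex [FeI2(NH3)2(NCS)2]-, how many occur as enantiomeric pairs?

1

In an octahedral complex each vertex has one trans partner and four cis neighbours.
The distinct arrangements are (5 in all): I trans, NH3 trans, NCS trans; I trans, NH3 cis, NCS cis; I cis, NH3 trans, NCS cis; I cis, NH3 cis, NCS cis (chiral); I cis, NH3 cis, NCS trans.
One of these lacks any improper symmetry element and so occurs as an enantiomeric pair, giving 5 + 1 = 6 stereoisomers in total.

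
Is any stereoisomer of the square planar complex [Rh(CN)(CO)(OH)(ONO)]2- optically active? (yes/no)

no

In a square planar complex each vertex has one trans partner and two cis neighbours.
Systematic placement gives 3 geometric isomers: (CN/OH trans, CO/ONO trans); (CN/ONO trans, CO/OH trans); (CN/CO trans, OH/ONO trans).
Each arrangement has an internal mirror plane or centre of symmetry, so none is chiral.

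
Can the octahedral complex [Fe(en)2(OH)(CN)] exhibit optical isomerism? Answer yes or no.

yes

An octahedron has six vertices in three trans pairs; every non-trans pair is cis.
Each en is bidentate and must span two cis positions.
There are 2 geometric isomers: OH and CN mutually trans; OH and CN mutually cis (chiral).
One of these lacks any improper symmetry element and so occurs as an enantiomeric pair, giving 2 + 1 = 3 stereoisomers in total.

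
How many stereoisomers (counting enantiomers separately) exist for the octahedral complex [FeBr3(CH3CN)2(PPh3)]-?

3

The distinct arrangements are (3 in all): Br mer, CH3CN cis; Br mer, CH3CN trans; Br fac, CH3CN cis.
Each arrangement has an internal mirror plane or centre of symmetry, so none is chiral.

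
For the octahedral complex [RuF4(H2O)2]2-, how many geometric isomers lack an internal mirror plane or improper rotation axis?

The six octahedral sites form three mutually perpendicular trans pairs.
Systematic placement gives 2 geometric isomers: H2O trans; H2O cis.
Each arrangement has an internal mirror plane or centre of symmetry, so none is chiral.

0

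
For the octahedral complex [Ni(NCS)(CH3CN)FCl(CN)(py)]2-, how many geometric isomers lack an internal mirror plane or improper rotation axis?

An octahedron has six vertices in three trans pairs; every non-trans pair is cis.
Systematic enumeration (placing each ligand type in turn and discarding arrangements equivalent by rotation or reflection) gives 15 geometric isomers.
Of these, 15 lack any improper symmetry element and so occur as enantiomeric pairs, giving 15 + 15 = 30 stereoisomers in total.

15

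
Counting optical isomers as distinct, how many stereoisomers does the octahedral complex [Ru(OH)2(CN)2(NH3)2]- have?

6

There are 5 geometric isomers: OH trans, CN trans, NH3 trans; OH cis, CN trans, NH3 cis; OH trans, CN cis, NH3 cis; OH cis, CN cis, NH3 cis (chiral); OH cis, CN cis, NH3 trans.
One of these lacks any improper symmetry element and so occurs as an enantiomeric pair, giving 5 + 1 = 6 stereoisomers in total.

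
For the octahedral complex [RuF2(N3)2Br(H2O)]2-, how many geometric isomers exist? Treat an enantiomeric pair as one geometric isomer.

The six octahedral sites form three mutually perpendicular trans pairs.
Systematic placement gives 6 geometric isomers: F cis, N3 trans; F cis, N3 cis (3 arrangements, 2 chiral); F trans, N3 trans; F trans, N3 cis.

6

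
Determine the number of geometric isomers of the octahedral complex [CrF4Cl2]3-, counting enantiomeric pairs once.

2

The six octahedral sites form three mutually perpendicular trans pairs.
Working through the distinct placements yields 2 geometric isomers: Cl trans; Cl cis.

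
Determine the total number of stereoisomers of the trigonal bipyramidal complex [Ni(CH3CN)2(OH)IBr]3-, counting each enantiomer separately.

10

Systematic enumeration (placing each ligand type in turn and discarding arrangements equivalent by rotation or reflection) gives 7 geometric isomers.
Of these, 3 lack any improper symmetry element and so occur as enantiomeric pairs, giving 7 + 3 = 10 stereoisomers in total.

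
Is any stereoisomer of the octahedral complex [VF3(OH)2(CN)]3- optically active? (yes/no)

no

In an octahedral complex each vertex has one trans partner and four cis neighbours.
There are 3 geometric isomers: F mer, OH trans; F fac, OH cis; F mer, OH cis.
Each arrangement has an internal mirror plane or centre of symmetry, so none is chiral.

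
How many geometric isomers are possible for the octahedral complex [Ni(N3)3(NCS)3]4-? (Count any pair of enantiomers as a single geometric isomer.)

An octahedron has six vertices in three trans pairs; every non-trans pair is cis.
The distinct arrangements are (2 in all): N3 mer; N3 fac.

2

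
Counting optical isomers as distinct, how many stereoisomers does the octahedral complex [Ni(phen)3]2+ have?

The six octahedral sites form three mutually perpendicular trans pairs.
Each phen is bidentate and must span two cis positions.
Only one geometric arrangement is possible; it has no improper symmetry element, so it exists as a pair of enantiomers (2 stereoisomers).

2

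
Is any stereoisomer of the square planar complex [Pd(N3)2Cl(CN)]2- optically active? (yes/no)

no

The distinct arrangements are (2 in all): N3 cis; N3 trans.
Each arrangement has an internal mirror plane or centre of symmetry, so none is chiral.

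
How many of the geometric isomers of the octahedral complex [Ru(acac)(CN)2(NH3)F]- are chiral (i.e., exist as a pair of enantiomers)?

In an octahedral complex each vertex has one trans partner and four cis neighbours.
Each acac is bidentate and must span two cis positions.
The distinct arrangements are (4 in all): CN trans; CN cis (3 arrangements, 2 chiral).
Of these, 2 lack any improper symmetry element and so occur as enantiomeric pairs, giving 4 + 2 = 6 stereoisomers in total.

2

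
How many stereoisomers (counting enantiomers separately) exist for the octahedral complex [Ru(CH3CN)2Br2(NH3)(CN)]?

In an octahedral complex each vertex has one trans partner and four cis neighbours.
Systematic placement gives 6 geometric isomers: CH3CN trans, Br trans; CH3CN cis, Br trans; CH3CN cis, Br cis (3 arrangements, 2 chiral); CH3CN trans, Br cis.
Of these, 2 lack any improper symmetry element and so occur as enantiomeric pairs, giving 6 + 2 = 8 stereoisomers in total.

8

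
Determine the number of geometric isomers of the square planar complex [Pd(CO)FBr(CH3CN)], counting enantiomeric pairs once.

In a square planar complex each vertex has one trans partner and two cis neighbours.
The distinct arrangements are (3 in all): (Br/CO trans, CH3CN/F trans); (Br/F trans, CH3CN/CO trans); (Br/CH3CN trans, CO/F trans).

3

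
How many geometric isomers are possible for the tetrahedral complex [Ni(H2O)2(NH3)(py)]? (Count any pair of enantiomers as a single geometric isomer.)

All four vertices of a tetrahedron are equivalent and mutually adjacent, so cis/trans isomerism cannot arise.
Only one geometric arrangement is possible.

1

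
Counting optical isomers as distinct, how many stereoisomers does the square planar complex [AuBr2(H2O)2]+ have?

2

In a square planar complex each vertex has one trans partner and two cis neighbours.
The distinct arrangements are (2 in all): Br cis; Br trans.
Each arrangement has an internal mirror plane or centre of symmetry, so none is chiral.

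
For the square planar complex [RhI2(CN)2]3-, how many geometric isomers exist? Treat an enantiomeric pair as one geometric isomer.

2

In a square planar complex each vertex has one trans partner and two cis neighbours.
There are 2 geometric isomers: I cis; I trans.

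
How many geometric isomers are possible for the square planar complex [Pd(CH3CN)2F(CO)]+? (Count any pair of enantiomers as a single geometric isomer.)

2

A square has two trans pairs of vertices; adjacent vertices are cis.
Working through the distinct placements yields 2 geometric isomers: CH3CN cis; CH3CN trans.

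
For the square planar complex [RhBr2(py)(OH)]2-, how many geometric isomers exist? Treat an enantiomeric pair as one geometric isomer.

The distinct arrangements are (2 in all): Br cis; Br trans.

2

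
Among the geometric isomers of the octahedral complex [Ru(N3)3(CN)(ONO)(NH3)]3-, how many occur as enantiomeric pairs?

In an octahedral complex each vertex has one trans partner and four cis neighbours.
The distinct arrangements are (4 in all): N3 mer (3 arrangements); N3 fac (chiral).
One of these lacks any improper symmetry element and so occurs as an enantiomeric pair, giving 4 + 1 = 5 stereoisomers in total.

1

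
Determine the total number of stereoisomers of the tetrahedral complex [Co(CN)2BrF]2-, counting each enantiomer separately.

Only one geometric arrangement is possible.

1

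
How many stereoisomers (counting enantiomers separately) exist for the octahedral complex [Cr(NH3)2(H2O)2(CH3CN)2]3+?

6

The six octahedral sites form three mutually perpendicular trans pairs.
Systematic placement gives 5 geometric isomers: NH3 trans, H2O trans, CH3CN trans; NH3 cis, H2O cis, CH3CN trans; NH3 trans, H2O cis, CH3CN cis; NH3 cis, H2O cis, CH3CN cis (chiral); NH3 cis, H2O trans, CH3CN cis.
One of these lacks any improper symmetry element and so occurs as an enantiomeric pair, giving 5 + 1 = 6 stereoisomers in total.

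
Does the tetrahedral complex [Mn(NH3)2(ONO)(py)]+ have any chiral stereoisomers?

Only one geometric arrangement is possible.

no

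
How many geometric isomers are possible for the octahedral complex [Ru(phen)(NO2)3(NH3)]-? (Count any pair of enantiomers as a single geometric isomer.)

An octahedron has six vertices in three trans pairs; every non-trans pair is cis.
Each phen is bidentate and must span two cis positions.
The distinct arrangements are (2 in all): NO2 fac; NO2 mer.

2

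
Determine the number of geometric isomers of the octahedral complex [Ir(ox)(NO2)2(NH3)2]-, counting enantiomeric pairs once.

Each ox is bidentate and must span two cis positions.
Systematic placement gives 3 geometric isomers: NO2 cis, NH3 trans; NO2 cis, NH3 cis (chiral); NO2 trans, NH3 cis.

3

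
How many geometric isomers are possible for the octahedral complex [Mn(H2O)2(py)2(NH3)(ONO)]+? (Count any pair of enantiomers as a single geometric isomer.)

An octahedron has six vertices in three trans pairs; every non-trans pair is cis.
Working through the distinct placements yields 6 geometric isomers: H2O trans, py trans; H2O trans, py cis; H2O cis, py trans; H2O cis, py cis (3 arrangements, 2 chiral).

6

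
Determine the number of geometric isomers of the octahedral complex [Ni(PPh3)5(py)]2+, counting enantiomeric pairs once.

1

An octahedron has six vertices in three trans pairs; every non-trans pair is cis.
Only one geometric arrangement is possible.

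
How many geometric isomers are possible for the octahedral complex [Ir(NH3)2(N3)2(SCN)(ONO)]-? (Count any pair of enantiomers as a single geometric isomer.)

An octahedron has six vertices in three trans pairs; every non-trans pair is cis.
There are 6 geometric isomers: NH3 trans, N3 trans; NH3 cis, N3 trans; NH3 cis, N3 cis (3 arrangements, 2 chiral); NH3 trans, N3 cis.

6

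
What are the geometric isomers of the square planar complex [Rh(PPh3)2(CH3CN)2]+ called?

A square has two trans pairs of vertices; adjacent vertices are cis.
Systematic placement gives 2 geometric isomers: PPh3 cis; PPh3 trans.

cis and trans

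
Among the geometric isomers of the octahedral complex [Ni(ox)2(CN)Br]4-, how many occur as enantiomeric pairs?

In an octahedral complex each vertex has one trans partner and four cis neighbours.
Each ox is bidentate and must span two cis positions.
There are 2 geometric isomers: CN and Br mutually trans; CN and Br mutually cis (chiral).
One of these lacks any improper symmetry element and so occurs as an enantiomeric pair, giving 2 + 1 = 3 stereoisomers in total.

1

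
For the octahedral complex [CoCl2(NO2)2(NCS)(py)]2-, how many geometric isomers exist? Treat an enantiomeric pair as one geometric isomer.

6

An octahedron has six vertices in three trans pairs; every non-trans pair is cis.
Systematic placement gives 6 geometric isomers: Cl trans, NO2 cis; Cl trans, NO2 trans; Cl cis, NO2 cis (3 arrangements, 2 chiral); Cl cis, NO2 trans.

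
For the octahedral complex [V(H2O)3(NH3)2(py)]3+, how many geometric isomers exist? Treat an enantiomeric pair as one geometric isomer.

The six octahedral sites form three mutually perpendicular trans pairs.
Working through the distinct placements yields 3 geometric isomers: H2O mer, NH3 cis; H2O mer, NH3 trans; H2O fac, NH3 cis.

3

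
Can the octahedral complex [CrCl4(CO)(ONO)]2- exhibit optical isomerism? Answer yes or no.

no

The six octahedral sites form three mutually perpendicular trans pairs.
The distinct arrangements are (2 in all): CO and ONO mutually cis; CO and ONO mutually trans.
Each arrangement has an internal mirror plane or centre of symmetry, so none is chiral.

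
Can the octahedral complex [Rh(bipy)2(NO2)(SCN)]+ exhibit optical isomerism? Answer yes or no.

yes

In an octahedral complex each vertex has one trans partner and four cis neighbours.
Each bipy is bidentate and must span two cis positions.
Systematic placement gives 2 geometric isomers: NO2 and SCN mutually trans; NO2 and SCN mutually cis (chiral).
One of these lacks any improper symmetry element and so occurs as an enantiomeric pair, giving 2 + 1 = 3 stereoisomers in total.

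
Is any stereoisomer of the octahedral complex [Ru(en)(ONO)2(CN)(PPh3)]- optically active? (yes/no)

yes

Each en is bidentate and must span two cis positions.
The distinct arrangements are (4 in all): ONO cis (3 arrangements, 2 chiral); ONO trans.
Of these, 2 lack any improper symmetry element and so occur as enantiomeric pairs, giving 4 + 2 = 6 stereoisomers in total.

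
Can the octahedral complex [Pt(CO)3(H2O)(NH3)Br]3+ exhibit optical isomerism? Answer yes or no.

An octahedron has six vertices in three trans pairs; every non-trans pair is cis.
The distinct arrangements are (4 in all): CO mer (3 arrangements); CO fac (chiral).
One of these lacks any improper symmetry element and so occurs as an enantiomeric pair, giving 4 + 1 = 5 stereoisomers in total.

yes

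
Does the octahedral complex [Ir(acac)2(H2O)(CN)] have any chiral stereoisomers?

Each acac is bidentate and must span two cis positions.
Working through the distinct placements yields 2 geometric isomers: H2O and CN mutually trans; H2O and CN mutually cis (chiral).
One of these lacks any improper symmetry element and so occurs as an enantiomeric pair, giving 2 + 1 = 3 stereoisomers in total.

yes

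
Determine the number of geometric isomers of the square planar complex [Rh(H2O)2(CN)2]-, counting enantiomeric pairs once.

2

Systematic placement gives 2 geometric isomers: H2O cis; H2O trans.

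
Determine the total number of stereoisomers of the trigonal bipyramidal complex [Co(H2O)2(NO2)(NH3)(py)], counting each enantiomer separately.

10

A trigonal bipyramid has two axial and three equatorial sites, which are chemically inequivalent.
Placing the ligands in turn and identifying arrangements related by rotation or reflection leaves 7 distinct geometric isomers.
Of these, 3 lack any improper symmetry element and so occur as enantiomeric pairs, giving 7 + 3 = 10 stereoisomers in total.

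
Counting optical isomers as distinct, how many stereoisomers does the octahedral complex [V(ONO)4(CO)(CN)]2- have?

An octahedron has six vertices in three trans pairs; every non-trans pair is cis.
There are 2 geometric isomers: CO and CN mutually trans; CO and CN mutually cis.
Each arrangement has an internal mirror plane or centre of symmetry, so none is chiral.

2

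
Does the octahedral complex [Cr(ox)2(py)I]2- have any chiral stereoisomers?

yes

In an octahedral complex each vertex has one trans partner and four cis neighbours.
Each ox is bidentate and must span two cis positions.
There are 2 geometric isomers: py and I mutually cis (chiral); py and I mutually trans.
One of these lacks any improper symmetry element and so occurs as an enantiomeric pair, giving 2 + 1 = 3 stereoisomers in total.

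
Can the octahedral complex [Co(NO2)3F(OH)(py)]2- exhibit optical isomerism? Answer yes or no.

An octahedron has six vertices in three trans pairs; every non-trans pair is cis.
The distinct arrangements are (4 in all): NO2 mer (3 arrangements); NO2 fac (chiral).
One of these lacks any improper symmetry element and so occurs as an enantiomeric pair, giving 4 + 1 = 5 stereoisomers in total.

yes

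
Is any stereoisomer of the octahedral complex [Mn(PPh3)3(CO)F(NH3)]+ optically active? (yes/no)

Working through the distinct placements yields 4 geometric isomers: PPh3 mer (3 arrangements); PPh3 fac (chiral).
One of these lacks any improper symmetry element and so occurs as an enantiomeric pair, giving 4 + 1 = 5 stereoisomers in total.

yes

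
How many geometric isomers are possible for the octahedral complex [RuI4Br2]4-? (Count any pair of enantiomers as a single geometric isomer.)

In an octahedral complex each vertex has one trans partner and four cis neighbours.
Systematic placement gives 2 geometric isomers: Br trans; Br cis.

2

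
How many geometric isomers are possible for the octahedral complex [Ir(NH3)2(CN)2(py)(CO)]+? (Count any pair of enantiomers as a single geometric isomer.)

6

The six octahedral sites form three mutually perpendicular trans pairs.
The distinct arrangements are (6 in all): NH3 cis, CN trans; NH3 trans, CN trans; NH3 cis, CN cis (3 arrangements, 2 chiral); NH3 trans, CN cis.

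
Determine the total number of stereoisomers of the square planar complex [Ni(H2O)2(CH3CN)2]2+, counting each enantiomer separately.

2

A square has two trans pairs of vertices; adjacent vertices are cis.
Working through the distinct placements yields 2 geometric isomers: H2O cis; H2O trans.
Each arrangement has an internal mirror plane or centre of symmetry, so none is chiral.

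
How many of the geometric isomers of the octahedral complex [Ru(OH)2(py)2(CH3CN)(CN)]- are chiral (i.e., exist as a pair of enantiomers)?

The six octahedral sites form three mutually perpendicular trans pairs.
The distinct arrangements are (6 in all): OH trans, py trans; OH cis, py cis (3 arrangements, 2 chiral); OH cis, py trans; OH trans, py cis.
Of these, 2 lack any improper symmetry element and so occur as enantiomeric pairs, giving 6 + 2 = 8 stereoisomers in total.

2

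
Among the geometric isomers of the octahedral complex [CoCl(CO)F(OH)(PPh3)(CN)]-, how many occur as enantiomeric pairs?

The six octahedral sites form three mutually perpendicular trans pairs.
Exhaustive case analysis gives 15 geometric isomers.
Of these, 15 lack any improper symmetry element and so occur as enantiomeric pairs, giving 15 + 15 = 30 stereoisomers in total.

15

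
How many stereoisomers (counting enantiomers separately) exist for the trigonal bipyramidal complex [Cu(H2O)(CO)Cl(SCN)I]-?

20

Systematic enumeration (placing each ligand type in turn and discarding arrangements equivalent by rotation or reflection) gives 10 geometric isomers.
Of these, 10 lack any improper symmetry element and so occur as enantiomeric pairs, giving 10 + 10 = 20 stereoisomers in total.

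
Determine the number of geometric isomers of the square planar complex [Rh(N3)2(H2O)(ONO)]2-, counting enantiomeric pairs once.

2

The distinct arrangements are (2 in all): N3 cis; N3 trans.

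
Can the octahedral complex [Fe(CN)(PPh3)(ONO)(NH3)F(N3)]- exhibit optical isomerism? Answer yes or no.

The six octahedral sites form three mutually perpendicular trans pairs.
Placing the ligands in turn and identifying arrangements related by rotation or reflection leaves 15 distinct geometric isomers.
Of these, 15 lack any improper symmetry element and so occur as enantiomeric pairs, giving 15 + 15 = 30 stereoisomers in total.

yes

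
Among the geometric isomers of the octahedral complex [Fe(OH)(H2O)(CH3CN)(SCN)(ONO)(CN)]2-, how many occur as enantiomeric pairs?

Exhaustive case analysis gives 15 geometric isomers.
Of these, 15 lack any improper symmetry element and so occur as enantiomeric pairs, giving 15 + 15 = 30 stereoisomers in total.

15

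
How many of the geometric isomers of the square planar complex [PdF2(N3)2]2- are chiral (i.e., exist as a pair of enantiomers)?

0

A square has two trans pairs of vertices; adjacent vertices are cis.
Working through the distinct placements yields 2 geometric isomers: F cis; F trans.
Each arrangement has an internal mirror plane or centre of symmetry, so none is chiral.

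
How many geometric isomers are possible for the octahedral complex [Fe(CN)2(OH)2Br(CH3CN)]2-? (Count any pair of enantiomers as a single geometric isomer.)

6

An octahedron has six vertices in three trans pairs; every non-trans pair is cis.
Working through the distinct placements yields 6 geometric isomers: CN trans, OH trans; CN cis, OH cis (3 arrangements, 2 chiral); CN cis, OH trans; CN trans, OH cis.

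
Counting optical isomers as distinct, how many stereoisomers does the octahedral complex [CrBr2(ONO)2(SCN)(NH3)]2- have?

There are 6 geometric isomers: Br trans, ONO cis; Br trans, ONO trans; Br cis, ONO cis (3 arrangements, 2 chiral); Br cis, ONO trans.
Of these, 2 lack any improper symmetry element and so occur as enantiomeric pairs, giving 6 + 2 = 8 stereoisomers in total.

8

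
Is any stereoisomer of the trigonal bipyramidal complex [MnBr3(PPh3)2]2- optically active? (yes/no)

A trigonal bipyramid has two axial and three equatorial sites, which are chemically inequivalent.
There are 3 geometric isomers: PPh3 both equatorial; PPh3 one axial, one equatorial; PPh3 both axial.
Each arrangement has an internal mirror plane or centre of symmetry, so none is chiral.

no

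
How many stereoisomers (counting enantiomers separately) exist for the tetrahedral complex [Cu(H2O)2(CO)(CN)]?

All four vertices of a tetrahedron are equivalent and mutually adjacent, so cis/trans isomerism cannot arise.
Only one geometric arrangement is possible.

1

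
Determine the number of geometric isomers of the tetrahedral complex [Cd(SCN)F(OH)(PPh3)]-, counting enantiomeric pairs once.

All four vertices of a tetrahedron are equivalent and mutually adjacent, so cis/trans isomerism cannot arise.
Only one geometric arrangement is possible; it has no improper symmetry element, so it exists as a pair of enantiomers (2 stereoisomers).

1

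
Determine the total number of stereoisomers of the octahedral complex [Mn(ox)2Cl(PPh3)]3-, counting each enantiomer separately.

3

In an octahedral complex each vertex has one trans partner and four cis neighbours.
Each ox is bidentate and must span two cis positions.
The distinct arrangements are (2 in all): Cl and PPh3 mutually trans; Cl and PPh3 mutually cis (chiral).
One of these lacks any improper symmetry element and so occurs as an enantiomeric pair, giving 2 + 1 = 3 stereoisomers in total.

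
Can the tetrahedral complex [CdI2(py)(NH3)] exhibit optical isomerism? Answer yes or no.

Only one geometric arrangement is possible.

no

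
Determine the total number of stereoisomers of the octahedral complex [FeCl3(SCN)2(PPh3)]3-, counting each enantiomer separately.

3

The six octahedral sites form three mutually perpendicular trans pairs.
There are 3 geometric isomers: Cl mer, SCN trans; Cl mer, SCN cis; Cl fac, SCN cis.
Each arrangement has an internal mirror plane or centre of symmetry, so none is chiral.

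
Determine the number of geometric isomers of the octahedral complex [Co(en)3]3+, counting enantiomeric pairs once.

The six octahedral sites form three mutually perpendicular trans pairs.
Each en is bidentate and must span two cis positions.
Only one geometric arrangement is possible; it has no improper symmetry element, so it exists as a pair of enantiomers (2 stereoisomers).

1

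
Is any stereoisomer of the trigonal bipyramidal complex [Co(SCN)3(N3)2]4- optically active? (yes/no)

In a trigonal bipyramid the two axial positions differ from the three equatorial ones.
Working through the distinct placements yields 3 geometric isomers: N3 both axial; N3 one axial, one equatorial; N3 both equatorial.
Each arrangement has an internal mirror plane or centre of symmetry, so none is chiral.

no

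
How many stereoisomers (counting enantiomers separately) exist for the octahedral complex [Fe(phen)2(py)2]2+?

In an octahedral complex each vertex has one trans partner and four cis neighbours.
Each phen is bidentate and must span two cis positions.
Systematic placement gives 2 geometric isomers: py trans; py cis (chiral).
One of these lacks any improper symmetry element and so occurs as an enantiomeric pair, giving 2 + 1 = 3 stereoisomers in total.

3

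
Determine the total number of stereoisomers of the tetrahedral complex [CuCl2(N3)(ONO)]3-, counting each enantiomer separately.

In a tetrahedral complex all four positions are equivalent and every pair of ligands is adjacent — there is no cis/trans distinction.
Only one geometric arrangement is possible.

1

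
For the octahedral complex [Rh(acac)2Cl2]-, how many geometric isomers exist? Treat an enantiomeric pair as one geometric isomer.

The six octahedral sites form three mutually perpendicular trans pairs.
Each acac is bidentate and must span two cis positions.
Working through the distinct placements yields 2 geometric isomers: Cl trans; Cl cis (chiral).

2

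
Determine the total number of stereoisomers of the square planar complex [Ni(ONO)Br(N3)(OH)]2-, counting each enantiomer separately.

3

A square has two trans pairs of vertices; adjacent vertices are cis.
Systematic placement gives 3 geometric isomers: (Br/OH trans, N3/ONO trans); (Br/ONO trans, N3/OH trans); (Br/N3 trans, OH/ONO trans).
Each arrangement has an internal mirror plane or centre of symmetry, so none is chiral.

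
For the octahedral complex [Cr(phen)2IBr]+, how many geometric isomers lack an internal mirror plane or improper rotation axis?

Each phen is bidentate and must span two cis positions.
There are 2 geometric isomers: I and Br mutually trans; I and Br mutually cis (chiral).
One of these lacks any improper symmetry element and so occurs as an enantiomeric pair, giving 2 + 1 = 3 stereoisomers in total.

1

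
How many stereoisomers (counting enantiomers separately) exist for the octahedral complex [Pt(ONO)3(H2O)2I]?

The six octahedral sites form three mutually perpendicular trans pairs.
The distinct arrangements are (3 in all): ONO mer, H2O trans; ONO mer, H2O cis; ONO fac, H2O cis.
Each arrangement has an internal mirror plane or centre of symmetry, so none is chiral.

3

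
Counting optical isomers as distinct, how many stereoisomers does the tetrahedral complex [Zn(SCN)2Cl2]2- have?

All four vertices of a tetrahedron are equivalent and mutually adjacent, so cis/trans isomerism cannot arise.
Only one geometric arrangement is possible.

1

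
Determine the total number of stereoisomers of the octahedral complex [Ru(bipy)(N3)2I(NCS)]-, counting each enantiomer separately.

6

In an octahedral complex each vertex has one trans partner and four cis neighbours.
Each bipy is bidentate and must span two cis positions.
Systematic placement gives 4 geometric isomers: N3 cis (3 arrangements, 2 chiral); N3 trans.
Of these, 2 lack any improper symmetry element and so occur as enantiomeric pairs, giving 4 + 2 = 6 stereoisomers in total.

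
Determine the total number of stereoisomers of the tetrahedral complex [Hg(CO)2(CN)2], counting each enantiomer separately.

Only one geometric arrangement is possible.

1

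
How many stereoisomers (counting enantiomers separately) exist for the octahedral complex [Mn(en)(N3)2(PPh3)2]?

Each en is bidentate and must span two cis positions.
The distinct arrangements are (3 in all): N3 trans, PPh3 cis; N3 cis, PPh3 cis (chiral); N3 cis, PPh3 trans.
One of these lacks any improper symmetry element and so occurs as an enantiomeric pair, giving 3 + 1 = 4 stereoisomers in total.

4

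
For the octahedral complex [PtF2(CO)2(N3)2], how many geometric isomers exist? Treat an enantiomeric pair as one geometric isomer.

In an octahedral complex each vertex has one trans partner and four cis neighbours.
The distinct arrangements are (5 in all): F trans, CO trans, N3 trans; F cis, CO trans, N3 cis; F cis, CO cis, N3 trans; F cis, CO cis, N3 cis (chiral); F trans, CO cis, N3 cis.

5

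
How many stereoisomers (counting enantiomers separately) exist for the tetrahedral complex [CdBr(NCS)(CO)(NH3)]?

All four vertices of a tetrahedron are equivalent and mutually adjacent, so cis/trans isomerism cannot arise.
Only one geometric arrangement is possible; it has no improper symmetry element, so it exists as a pair of enantiomers (2 stereoisomers).

2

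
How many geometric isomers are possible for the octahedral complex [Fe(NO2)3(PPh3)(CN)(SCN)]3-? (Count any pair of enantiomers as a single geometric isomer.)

In an octahedral complex each vertex has one trans partner and four cis neighbours.
Working through the distinct placements yields 4 geometric isomers: NO2 mer (3 arrangements); NO2 fac (chiral).

4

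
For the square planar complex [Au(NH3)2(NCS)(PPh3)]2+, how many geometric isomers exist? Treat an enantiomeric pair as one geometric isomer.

A square has two trans pairs of vertices; adjacent vertices are cis.
Working through the distinct placements yields 2 geometric isomers: NH3 cis; NH3 trans.

2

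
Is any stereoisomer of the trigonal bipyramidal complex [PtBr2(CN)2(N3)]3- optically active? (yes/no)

In a trigonal bipyramid the two axial positions differ from the three equatorial ones.
Systematic enumeration (placing each ligand type in turn and discarding arrangements equivalent by rotation or reflection) gives 5 geometric isomers.
One of these lacks any improper symmetry element and so occurs as an enantiomeric pair, giving 5 + 1 = 6 stereoisomers in total.

yes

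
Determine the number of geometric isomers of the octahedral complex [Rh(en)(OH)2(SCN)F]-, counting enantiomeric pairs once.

4

Each en is bidentate and must span two cis positions.
The distinct arrangements are (4 in all): OH cis (3 arrangements, 2 chiral); OH trans.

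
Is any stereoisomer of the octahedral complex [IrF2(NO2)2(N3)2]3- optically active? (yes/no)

An octahedron has six vertices in three trans pairs; every non-trans pair is cis.
The distinct arrangements are (5 in all): F trans, NO2 trans, N3 trans; F trans, NO2 cis, N3 cis; F cis, NO2 trans, N3 cis; F cis, NO2 cis, N3 cis (chiral); F cis, NO2 cis, N3 trans.
One of these lacks any improper symmetry element and so occurs as an enantiomeric pair, giving 5 + 1 = 6 stereoisomers in total.

yes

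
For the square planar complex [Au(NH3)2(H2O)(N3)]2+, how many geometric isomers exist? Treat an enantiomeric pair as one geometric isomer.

A square has two trans pairs of vertices; adjacent vertices are cis.
The distinct arrangements are (2 in all): NH3 cis; NH3 trans.

2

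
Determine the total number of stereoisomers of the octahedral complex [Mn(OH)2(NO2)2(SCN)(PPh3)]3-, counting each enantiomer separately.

The six octahedral sites form three mutually perpendicular trans pairs.
Systematic placement gives 6 geometric isomers: OH trans, NO2 trans; OH cis, NO2 trans; OH cis, NO2 cis (3 arrangements, 2 chiral); OH trans, NO2 cis.
Of these, 2 lack any improper symmetry element and so occur as enantiomeric pairs, giving 6 + 2 = 8 stereoisomers in total.

8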